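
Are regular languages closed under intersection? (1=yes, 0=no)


Regular languages are closed under:
- Union (DFA product construction)
- Intersection (DFA product construction)
- Complement (swap accept/reject states)
- Concatenation (NFA construction)
- Kleene star (NFA construction)
intersection is in this list
Therefore: closed

1


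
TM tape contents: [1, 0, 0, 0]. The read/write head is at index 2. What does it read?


Tape: [1, 0, 0, 0]
Positions: 0 1 2 3
Values:    1 0 0 0
Head at position 2
tape[2] = 0

0


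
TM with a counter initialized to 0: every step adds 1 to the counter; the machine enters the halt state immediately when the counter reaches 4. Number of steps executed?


Counter starts at 0. Counting sequence:
  Step 1: counter = 1
  Step 2: counter = 2
  Step 3: counter = 3
  Step 4: counter = 4
Counter reached 4 -> halt
Total steps = 4

4


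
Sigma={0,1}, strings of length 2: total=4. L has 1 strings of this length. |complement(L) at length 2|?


Alphabet: {0,1}
String length: 2
Total strings of length 2 = 2^2 = 4
Strings in L = 1
Complement = total - |L|
= 4 - 1
= 3

3


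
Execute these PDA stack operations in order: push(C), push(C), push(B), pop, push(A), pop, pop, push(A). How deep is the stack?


Tracing stack operations:
  push(C) -> stack = [C], depth=1
  push(C) -> stack = [C,C], depth=2
  push(B) -> stack = [C,C,B], depth=3
  pop -> removed B, stack = [C,C], depth=2
  push(A) -> stack = [C,C,A], depth=3
  pop -> removed A, stack = [C,C], depth=2
  pop -> removed C, stack = [C], depth=1
  push(A) -> stack = [C,A], depth=2
Final depth = 2

2


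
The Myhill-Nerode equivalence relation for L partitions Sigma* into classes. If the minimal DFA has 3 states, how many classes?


Myhill-Nerode theorem:
Number of equivalence classes = number of states in minimal DFA
Minimal DFA states = 3
Therefore equivalence classes = 3

3


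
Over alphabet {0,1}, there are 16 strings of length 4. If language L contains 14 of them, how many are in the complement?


Alphabet: {0,1}
String length: 4
Total strings of length 4 = 2^4 = 16
Strings in L = 14
Complement = total - |L|
= 16 - 14
= 2

2


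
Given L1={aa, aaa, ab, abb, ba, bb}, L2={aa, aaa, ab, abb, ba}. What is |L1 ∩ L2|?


L1 = {aa, aaa, ab, abb, ba, bb}
L2 = {aa, aaa, ab, abb, ba}
Checking each string in L1 against L2:
  'aa': in L2? Yes
  'aaa': in L2? Yes
  'ab': in L2? Yes
  'abb': in L2? Yes
  'ba': in L2? Yes
  'bb': in L2? No
Intersection = {aa, aaa, ab, abb, ba}
|L1 ∩ L2| = 5

5


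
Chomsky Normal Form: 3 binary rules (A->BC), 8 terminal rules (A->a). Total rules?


CNF allows two rule forms:
  A -> BC (binary): 3 rules
  A -> a (terminal): 8 rules
Total = 3 + 8 = 11

11


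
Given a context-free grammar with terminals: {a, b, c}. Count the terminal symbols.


Terminal symbols: a, b, c
Counting each: a (#1), b (#2), c (#3)
Total = 3

3


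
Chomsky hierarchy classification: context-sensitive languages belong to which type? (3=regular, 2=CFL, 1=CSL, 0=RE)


Chomsky hierarchy levels:
  Type 3: Regular (DFA/NFA/regex)
  Type 2: Context-free (PDA)
  Type 1: Context-sensitive
  Type 0: Recursively enumerable (TM)
'context-sensitive' corresponds to Type 1

1


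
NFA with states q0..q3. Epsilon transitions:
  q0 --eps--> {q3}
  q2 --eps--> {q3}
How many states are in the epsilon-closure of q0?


Starting from q0
Initialize closure = {q0}
Follow epsilon from q0 -> add q3
Final closure: {q0, q3}
Size = 2

2


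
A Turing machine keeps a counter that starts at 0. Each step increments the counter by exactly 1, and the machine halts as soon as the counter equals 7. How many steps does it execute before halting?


Counter starts at 0. Counting sequence:
  Step 1: counter = 1
  Step 2: counter = 2
  Step 3: counter = 3
  Step 4: counter = 4
  Step 5: counter = 5
  Step 6: counter = 6
  Step 7: counter = 7
Counter reached 7 -> halt
Total steps = 7

7


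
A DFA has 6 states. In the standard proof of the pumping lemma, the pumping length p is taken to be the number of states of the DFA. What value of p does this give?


Pumping lemma for regular languages (standard proof):
Take p = |Q|, the number of DFA states.
Any string of length >= |Q| passes through |Q|+1 states while reading its first |Q| symbols,
so by pigeonhole some state repeats, giving the loop that can be pumped.
Here |Q| = 6
Therefore the proof uses p = 6

6


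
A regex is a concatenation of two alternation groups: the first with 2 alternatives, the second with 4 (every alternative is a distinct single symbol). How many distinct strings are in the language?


First group: 2 alternatives
Second group: 4 alternatives
Concatenation: each choice from group 1 pairs with each from group 2
Total = 2 x 4 = 8

8


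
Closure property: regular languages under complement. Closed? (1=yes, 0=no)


Regular languages are closed under:
- Union (DFA product construction)
- Intersection (DFA product construction)
- Complement (swap accept/reject states)
- Concatenation (NFA construction)
- Kleene star (NFA construction)
complement is in this list
Therefore: closed

1


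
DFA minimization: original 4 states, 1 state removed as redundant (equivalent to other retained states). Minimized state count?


Original DFA: 4 states
Redundant states removed: 1
Minimized states = original - removed
= 4 - 1
= 3

3


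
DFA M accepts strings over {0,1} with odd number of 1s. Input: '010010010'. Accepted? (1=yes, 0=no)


DFA has 2 states: q_even (start, accept=no) and q_odd
Processing string '010010010' character by character:
  Position 0: read '0', 1-count=0 -> q_even (no change)
  Position 1: read '1', 1-count=1 -> q_odd
  Position 2: read '0', 1-count=1 -> q_odd (no change)
  Position 3: read '0', 1-count=1 -> q_odd (no change)
  Position 4: read '1', 1-count=2 -> q_even
  Position 5: read '0', 1-count=2 -> q_even (no change)
  Position 6: read '0', 1-count=2 -> q_even (no change)
  Position 7: read '1', 1-count=3 -> q_odd
  Position 8: read '0', 1-count=3 -> q_odd (no change)
Final state: q_odd, total 1s = 3 (odd); the DFA requires an odd count -> accept

1


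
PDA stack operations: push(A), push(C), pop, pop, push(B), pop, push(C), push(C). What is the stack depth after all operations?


Tracing stack operations:
  push(A) -> stack = [A], depth=1
  push(C) -> stack = [A,C], depth=2
  pop -> removed C, stack = [A], depth=1
  pop -> removed A, stack = [], depth=0
  push(B) -> stack = [B], depth=1
  pop -> removed B, stack = [], depth=0
  push(C) -> stack = [C], depth=1
  push(C) -> stack = [C,C], depth=2
Final depth = 2

2


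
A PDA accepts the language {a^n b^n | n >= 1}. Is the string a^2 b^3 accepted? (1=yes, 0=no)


Language requires equal numbers of a's and b's
PDA pushes for each 'a', pops for each 'b'
Number of a's = 2
Number of b's = 3
2 != 3 -> Reject

0


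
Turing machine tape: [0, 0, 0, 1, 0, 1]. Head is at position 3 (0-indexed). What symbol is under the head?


Tape: [0, 0, 0, 1, 0, 1]
Positions: 0 1 2 3 4 5
Values:    0 0 0 1 0 1
Head at position 3
tape[3] = 1

1


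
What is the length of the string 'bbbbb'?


String: 'bbbbb'
Counting characters:
  'b' appears 5 time(s)
Total length = 0 + 5 = 5

5


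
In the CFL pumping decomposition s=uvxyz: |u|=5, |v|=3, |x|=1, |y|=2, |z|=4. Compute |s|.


|s| = |u| + |v| + |x| + |y| + |z|
= 5 + 3 + 1 + 2 + 4
= 8 + 1 + 6
= 9 + 6
= 15

15


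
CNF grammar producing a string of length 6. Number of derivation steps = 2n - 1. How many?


Chomsky Normal Form derivation:
String length n = 6
Each step either:
  - Splits a nonterminal into two (n-1 such steps)
  - Converts a nonterminal to terminal (n such steps)
Total = (n-1) + n = 2n - 1
= 2(6) - 1
= 12 - 1
= 11

11


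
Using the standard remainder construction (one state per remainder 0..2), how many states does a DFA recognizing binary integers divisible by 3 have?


Divisibility by 3 is tracked via the remainder mod 3: 0, 1, ..., 2
The construction assigns one state to each remainder
Number of remainders = 3

3


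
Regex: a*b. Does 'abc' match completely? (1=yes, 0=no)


Pattern: a*b
String: 'abc'
Pattern requires: zero or more 'a's followed by exactly one 'b'
Found 1 leading 'a's
Remaining: 'bc'
Remaining is not 'b' -> no match
Result: 0

0


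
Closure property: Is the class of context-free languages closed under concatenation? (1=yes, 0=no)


CFL closure properties:
  Closed under: union, concatenation, Kleene star
  NOT closed under: intersection, complement
Operation 'concatenation' is in closed list -> Yes (closed)

1


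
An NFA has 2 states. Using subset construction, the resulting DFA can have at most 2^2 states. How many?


NFA has 2 states
Subset construction: each DFA state = subset of NFA states
Maximum subsets = 2^2
2^2 = 4

4


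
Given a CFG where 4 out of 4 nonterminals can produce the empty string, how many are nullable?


Nonterminals: {S, A, B, C}
A nonterminal is nullable if it can derive epsilon
Counting nullable nonterminals: 4
Total nullable = 4

4


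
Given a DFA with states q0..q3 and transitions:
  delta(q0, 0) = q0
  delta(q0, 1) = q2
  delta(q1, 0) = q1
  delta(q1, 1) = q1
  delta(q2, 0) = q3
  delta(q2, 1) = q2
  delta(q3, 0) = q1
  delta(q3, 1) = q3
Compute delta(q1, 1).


Looking up transition function:
delta(q1, 1) in the table
Row: q1, Column: 1
Result: q1

q1


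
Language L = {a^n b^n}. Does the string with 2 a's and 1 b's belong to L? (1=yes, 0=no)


Language requires equal numbers of a's and b's
PDA pushes for each 'a', pops for each 'b'
Number of a's = 2
Number of b's = 1
2 != 1 -> Reject

0


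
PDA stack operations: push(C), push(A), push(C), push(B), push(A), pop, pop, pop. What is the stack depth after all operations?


Tracing stack operations:
  push(C) -> stack = [C], depth=1
  push(A) -> stack = [C,A], depth=2
  push(C) -> stack = [C,A,C], depth=3
  push(B) -> stack = [C,A,C,B], depth=4
  push(A) -> stack = [C,A,C,B,A], depth=5
  pop -> removed A, stack = [C,A,C,B], depth=4
  pop -> removed B, stack = [C,A,C], depth=3
  pop -> removed C, stack = [C,A], depth=2
Final depth = 2

2


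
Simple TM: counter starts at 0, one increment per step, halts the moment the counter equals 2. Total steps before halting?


Counter starts at 0. Counting sequence:
  Step 1: counter = 1
  Step 2: counter = 2
Counter reached 2 -> halt
Total steps = 2

2


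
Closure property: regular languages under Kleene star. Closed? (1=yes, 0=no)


Regular languages are closed under:
- Union (DFA product construction)
- Intersection (DFA product construction)
- Complement (swap accept/reject states)
- Concatenation (NFA construction)
- Kleene star (NFA construction)
Kleene star is in this list
Therefore: closed

1


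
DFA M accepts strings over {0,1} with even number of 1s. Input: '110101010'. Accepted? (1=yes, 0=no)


DFA has 2 states: q_even (start, accept=yes) and q_odd
Processing string '110101010' character by character:
  Position 0: read '1', 1-count=1 -> q_odd
  Position 1: read '1', 1-count=2 -> q_even
  Position 2: read '0', 1-count=2 -> q_even (no change)
  Position 3: read '1', 1-count=3 -> q_odd
  Position 4: read '0', 1-count=3 -> q_odd (no change)
  Position 5: read '1', 1-count=4 -> q_even
  Position 6: read '0', 1-count=4 -> q_even (no change)
  Position 7: read '1', 1-count=5 -> q_odd
  Position 8: read '0', 1-count=5 -> q_odd (no change)
Final state: q_odd, total 1s = 5 (odd); the DFA requires an even count -> reject

0


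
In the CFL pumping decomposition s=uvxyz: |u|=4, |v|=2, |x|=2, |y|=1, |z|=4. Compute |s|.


|s| = |u| + |v| + |x| + |y| + |z|
= 4 + 2 + 2 + 1 + 4
= 6 + 2 + 5
= 8 + 5
= 13

13


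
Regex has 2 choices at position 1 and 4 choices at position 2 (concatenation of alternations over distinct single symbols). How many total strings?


First group: 2 alternatives
Second group: 4 alternatives
Concatenation: each choice from group 1 pairs with each from group 2
Total = 2 x 4 = 8

8


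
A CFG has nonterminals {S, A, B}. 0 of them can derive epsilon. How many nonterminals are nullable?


Nonterminals: {S, A, B}
A nonterminal is nullable if it can derive epsilon
Counting nullable nonterminals: 0
Total nullable = 0

0


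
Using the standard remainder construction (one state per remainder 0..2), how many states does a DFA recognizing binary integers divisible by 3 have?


Divisibility by 3 is tracked via the remainder mod 3: 0, 1, ..., 2
The construction assigns one state to each remainder
Number of remainders = 3

3


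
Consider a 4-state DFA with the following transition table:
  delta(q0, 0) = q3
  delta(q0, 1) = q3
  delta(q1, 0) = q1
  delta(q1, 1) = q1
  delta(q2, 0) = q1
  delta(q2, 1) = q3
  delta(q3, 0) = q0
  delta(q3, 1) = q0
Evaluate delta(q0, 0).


Looking up transition function:
delta(q0, 0) in the table
Row: q0, Column: 0
Result: q3

q3


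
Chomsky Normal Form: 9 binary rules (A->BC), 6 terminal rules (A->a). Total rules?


CNF allows two rule forms:
  A -> BC (binary): 9 rules
  A -> a (terminal): 6 rules
Total = 9 + 6 = 15

15


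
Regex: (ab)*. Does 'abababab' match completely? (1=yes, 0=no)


Pattern: (ab)*
String: 'abababab'
Pattern requires: zero or more repetitions of 'ab'
Pairs: ['ab', 'ab', 'ab', 'ab']
All pairs are 'ab'? Yes
Result: 1

1


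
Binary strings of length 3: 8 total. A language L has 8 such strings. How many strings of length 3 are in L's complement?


Alphabet: {0,1}
String length: 3
Total strings of length 3 = 2^3 = 8
Strings in L = 8
Complement = total - |L|
= 8 - 8
= 0

0


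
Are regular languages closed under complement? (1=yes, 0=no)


Regular languages are closed under all standard operations:
- Union: Yes (product construction)
- Intersection: Yes (product construction)
- Complement: Yes (swap accept/reject)
- Concatenation: Yes (NFA construction)
Operation: complement -> Closed

1


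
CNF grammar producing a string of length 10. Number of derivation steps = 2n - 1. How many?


Chomsky Normal Form derivation:
String length n = 10
Each step either:
  - Splits a nonterminal into two (n-1 such steps)
  - Converts a nonterminal to terminal (n such steps)
Total = (n-1) + n = 2n - 1
= 2(10) - 1
= 20 - 1
= 19

19


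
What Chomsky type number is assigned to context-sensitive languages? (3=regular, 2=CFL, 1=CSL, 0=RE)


Chomsky hierarchy levels:
  Type 3: Regular (DFA/NFA/regex)
  Type 2: Context-free (PDA)
  Type 1: Context-sensitive
  Type 0: Recursively enumerable (TM)
'context-sensitive' corresponds to Type 1

1


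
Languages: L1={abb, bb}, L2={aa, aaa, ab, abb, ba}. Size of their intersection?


L1 = {abb, bb}
L2 = {aa, aaa, ab, abb, ba}
Checking each string in L1 against L2:
  'abb': in L2? Yes
  'bb': in L2? No
Intersection = {abb}
|L1 ∩ L2| = 1

1


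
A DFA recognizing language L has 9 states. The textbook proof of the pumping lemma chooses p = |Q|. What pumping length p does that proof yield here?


Pumping lemma for regular languages (standard proof):
Take p = |Q|, the number of DFA states.
Any string of length >= |Q| passes through |Q|+1 states while reading its first |Q| symbols,
so by pigeonhole some state repeats, giving the loop that can be pumped.
Here |Q| = 9
Therefore the proof uses p = 9

9


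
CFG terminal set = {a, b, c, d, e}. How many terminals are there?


Terminal symbols: a, b, c, d, e
Counting each: a (#1), b (#2), c (#3), d (#4), e (#5)
Total = 5

5


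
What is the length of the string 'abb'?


String: 'abb'
Counting characters:
  'a' appears 1 time(s)
  'b' appears 2 time(s)
Total length = 1 + 2 = 3

3


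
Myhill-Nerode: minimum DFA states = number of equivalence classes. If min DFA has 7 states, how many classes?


Myhill-Nerode theorem:
Number of equivalence classes = number of states in minimal DFA
Minimal DFA states = 7
Therefore equivalence classes = 7

7


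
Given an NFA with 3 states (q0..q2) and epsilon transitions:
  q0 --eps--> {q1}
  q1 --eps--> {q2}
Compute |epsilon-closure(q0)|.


Starting from q0
Initialize closure = {q0}
Follow epsilon from q0 -> add q1
Follow epsilon from q1 -> add q2
Final closure: {q0, q1, q2}
Size = 3

3


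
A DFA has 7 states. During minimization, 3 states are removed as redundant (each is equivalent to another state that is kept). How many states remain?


Original DFA: 7 states
Redundant states removed: 3
Minimized states = original - removed
= 7 - 3
= 4

4


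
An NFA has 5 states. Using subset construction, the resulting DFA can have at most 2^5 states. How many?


NFA has 5 states
Subset construction: each DFA state = subset of NFA states
Maximum subsets = 2^5
2^5 = 32

32


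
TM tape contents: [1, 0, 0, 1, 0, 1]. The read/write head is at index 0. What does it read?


Tape: [1, 0, 0, 1, 0, 1]
Positions: 0 1 2 3 4 5
Values:    1 0 0 1 0 1
Head at position 0
tape[0] = 1

1


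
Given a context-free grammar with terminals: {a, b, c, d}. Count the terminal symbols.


Terminal symbols: a, b, c, d
Counting each: a (#1), b (#2), c (#3), d (#4)
Total = 4

4


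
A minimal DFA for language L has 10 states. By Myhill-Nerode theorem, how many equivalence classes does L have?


Myhill-Nerode theorem:
Number of equivalence classes = number of states in minimal DFA
Minimal DFA states = 10
Therefore equivalence classes = 10

10


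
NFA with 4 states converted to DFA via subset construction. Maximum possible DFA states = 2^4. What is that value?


NFA has 4 states
Subset construction: each DFA state = subset of NFA states
Maximum subsets = 2^4
2^4 = 16

16


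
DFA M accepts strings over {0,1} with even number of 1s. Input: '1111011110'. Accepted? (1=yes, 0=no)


DFA has 2 states: q_even (start, accept=yes) and q_odd
Processing string '1111011110' character by character:
  Position 0: read '1', 1-count=1 -> q_odd
  Position 1: read '1', 1-count=2 -> q_even
  Position 2: read '1', 1-count=3 -> q_odd
  Position 3: read '1', 1-count=4 -> q_even
  Position 4: read '0', 1-count=4 -> q_even (no change)
  Position 5: read '1', 1-count=5 -> q_odd
  Position 6: read '1', 1-count=6 -> q_even
  Position 7: read '1', 1-count=7 -> q_odd
  Position 8: read '1', 1-count=8 -> q_even
  Position 9: read '0', 1-count=8 -> q_even (no change)
Final state: q_even, total 1s = 8 (even); the DFA requires an even count -> accept

1


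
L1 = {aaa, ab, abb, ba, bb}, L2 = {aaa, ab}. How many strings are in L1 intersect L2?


L1 = {aaa, ab, abb, ba, bb}
L2 = {aaa, ab}
Checking each string in L1 against L2:
  'aaa': in L2? Yes
  'ab': in L2? Yes
  'abb': in L2? No
  'ba': in L2? No
  'bb': in L2? No
Intersection = {aaa, ab}
|L1 ∩ L2| = 2

2


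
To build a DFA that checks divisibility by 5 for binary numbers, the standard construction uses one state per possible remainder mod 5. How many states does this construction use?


Divisibility by 5 is tracked via the remainder mod 5: 0, 1, ..., 4
The construction assigns one state to each remainder
Number of remainders = 5

5


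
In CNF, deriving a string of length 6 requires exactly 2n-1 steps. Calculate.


Chomsky Normal Form derivation:
String length n = 6
Each step either:
  - Splits a nonterminal into two (n-1 such steps)
  - Converts a nonterminal to terminal (n such steps)
Total = (n-1) + n = 2n - 1
= 2(6) - 1
= 12 - 1
= 11

11


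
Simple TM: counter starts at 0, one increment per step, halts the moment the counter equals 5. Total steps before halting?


Counter starts at 0. Counting sequence:
  Step 1: counter = 1
  Step 2: counter = 2
  Step 3: counter = 3
  Step 4: counter = 4
  Step 5: counter = 5
Counter reached 5 -> halt
Total steps = 5

5


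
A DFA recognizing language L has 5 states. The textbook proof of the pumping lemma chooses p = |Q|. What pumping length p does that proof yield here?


Pumping lemma for regular languages (standard proof):
Take p = |Q|, the number of DFA states.
Any string of length >= |Q| passes through |Q|+1 states while reading its first |Q| symbols,
so by pigeonhole some state repeats, giving the loop that can be pumped.
Here |Q| = 5
Therefore the proof uses p = 5

5


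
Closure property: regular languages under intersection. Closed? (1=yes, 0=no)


Regular languages are closed under:
- Union (DFA product construction)
- Intersection (DFA product construction)
- Complement (swap accept/reject states)
- Concatenation (NFA construction)
- Kleene star (NFA construction)
intersection is in this list
Therefore: closed

1


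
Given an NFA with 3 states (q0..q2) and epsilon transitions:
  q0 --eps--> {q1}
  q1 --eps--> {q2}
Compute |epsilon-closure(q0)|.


Starting from q0
Initialize closure = {q0}
Follow epsilon from q0 -> add q1
Follow epsilon from q1 -> add q2
Final closure: {q0, q1, q2}
Size = 3

3


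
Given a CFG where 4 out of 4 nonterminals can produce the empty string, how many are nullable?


Nonterminals: {S, A, B, C}
A nonterminal is nullable if it can derive epsilon
Counting nullable nonterminals: 4
Total nullable = 4

4


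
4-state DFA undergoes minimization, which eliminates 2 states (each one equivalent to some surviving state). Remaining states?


Original DFA: 4 states
Redundant states removed: 2
Minimized states = original - removed
= 4 - 2
= 2

2


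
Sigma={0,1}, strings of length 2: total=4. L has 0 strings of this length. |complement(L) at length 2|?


Alphabet: {0,1}
String length: 2
Total strings of length 2 = 2^2 = 4
Strings in L = 0
Complement = total - |L|
= 4 - 0
= 4

4


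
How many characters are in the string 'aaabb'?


String: 'aaabb'
Counting characters:
  'a' appears 3 time(s)
  'b' appears 2 time(s)
Total length = 3 + 2 = 5

5


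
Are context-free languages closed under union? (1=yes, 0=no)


CFL closure properties:
  Closed under: union, concatenation, Kleene star
  NOT closed under: intersection, complement
Operation 'union' is in closed list -> Yes (closed)

1


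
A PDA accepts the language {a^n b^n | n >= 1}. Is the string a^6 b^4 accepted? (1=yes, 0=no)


Language requires equal numbers of a's and b's
PDA pushes for each 'a', pops for each 'b'
Number of a's = 6
Number of b's = 4
6 != 4 -> Reject

0


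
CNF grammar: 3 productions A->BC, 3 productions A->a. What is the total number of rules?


CNF allows two rule forms:
  A -> BC (binary): 3 rules
  A -> a (terminal): 3 rules
Total = 3 + 3 = 6

6


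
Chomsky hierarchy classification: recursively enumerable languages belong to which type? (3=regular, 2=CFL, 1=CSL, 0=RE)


Chomsky hierarchy levels:
  Type 3: Regular (DFA/NFA/regex)
  Type 2: Context-free (PDA)
  Type 1: Context-sensitive
  Type 0: Recursively enumerable (TM)
'recursively enumerable' corresponds to Type 0

0


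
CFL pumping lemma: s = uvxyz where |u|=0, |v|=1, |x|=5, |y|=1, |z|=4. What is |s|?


|s| = |u| + |v| + |x| + |y| + |z|
= 0 + 1 + 5 + 1 + 4
= 1 + 5 + 5
= 6 + 5
= 11

11


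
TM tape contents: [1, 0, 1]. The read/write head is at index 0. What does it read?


Tape: [1, 0, 1]
Positions: 0 1 2
Values:    1 0 1
Head at position 0
tape[0] = 1

1


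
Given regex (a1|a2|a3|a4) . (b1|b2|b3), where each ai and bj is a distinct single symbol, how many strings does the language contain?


First group: 4 alternatives
Second group: 3 alternatives
Concatenation: each choice from group 1 pairs with each from group 2
Total = 4 x 3 = 12

12


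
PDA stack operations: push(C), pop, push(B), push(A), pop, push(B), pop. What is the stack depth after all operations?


Tracing stack operations:
  push(C) -> stack = [C], depth=1
  pop -> removed C, stack = [], depth=0
  push(B) -> stack = [B], depth=1
  push(A) -> stack = [B,A], depth=2
  pop -> removed A, stack = [B], depth=1
  push(B) -> stack = [B,B], depth=2
  pop -> removed B, stack = [B], depth=1
Final depth = 1

1


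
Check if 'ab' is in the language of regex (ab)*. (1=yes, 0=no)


Pattern: (ab)*
String: 'ab'
Pattern requires: zero or more repetitions of 'ab'
Pairs: ['ab']
All pairs are 'ab'? Yes
Result: 1

1


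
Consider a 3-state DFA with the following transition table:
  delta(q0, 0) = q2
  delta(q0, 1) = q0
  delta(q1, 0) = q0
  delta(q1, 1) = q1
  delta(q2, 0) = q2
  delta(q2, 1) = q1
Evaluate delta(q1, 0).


Looking up transition function:
delta(q1, 0) in the table
Row: q1, Column: 0
Result: q0

q0


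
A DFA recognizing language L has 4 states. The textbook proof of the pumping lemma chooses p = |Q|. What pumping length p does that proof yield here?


Pumping lemma for regular languages (standard proof):
Take p = |Q|, the number of DFA states.
Any string of length >= |Q| passes through |Q|+1 states while reading its first |Q| symbols,
so by pigeonhole some state repeats, giving the loop that can be pumped.
Here |Q| = 4
Therefore the proof uses p = 4

4


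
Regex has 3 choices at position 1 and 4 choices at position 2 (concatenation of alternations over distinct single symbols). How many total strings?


First group: 3 alternatives
Second group: 4 alternatives
Concatenation: each choice from group 1 pairs with each from group 2
Total = 3 x 4 = 12

12


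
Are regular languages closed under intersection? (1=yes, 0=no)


Regular languages are closed under:
- Union (DFA product construction)
- Intersection (DFA product construction)
- Complement (swap accept/reject states)
- Concatenation (NFA construction)
- Kleene star (NFA construction)
intersection is in this list
Therefore: closed

1


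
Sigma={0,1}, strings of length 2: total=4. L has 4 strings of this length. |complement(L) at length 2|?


Alphabet: {0,1}
String length: 2
Total strings of length 2 = 2^2 = 4
Strings in L = 4
Complement = total - |L|
= 4 - 4
= 0

0


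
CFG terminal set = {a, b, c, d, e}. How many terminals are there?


Terminal symbols: a, b, c, d, e
Counting each: a (#1), b (#2), c (#3), d (#4), e (#5)
Total = 5

5


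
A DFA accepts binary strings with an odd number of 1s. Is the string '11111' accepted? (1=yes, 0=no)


DFA has 2 states: q_even (start, accept=no) and q_odd
Processing string '11111' character by character:
  Position 0: read '1', 1-count=1 -> q_odd
  Position 1: read '1', 1-count=2 -> q_even
  Position 2: read '1', 1-count=3 -> q_odd
  Position 3: read '1', 1-count=4 -> q_even
  Position 4: read '1', 1-count=5 -> q_odd
Final state: q_odd, total 1s = 5 (odd); the DFA requires an odd count -> accept

1


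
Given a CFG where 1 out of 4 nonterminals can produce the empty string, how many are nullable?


Nonterminals: {S, A, B, C}
A nonterminal is nullable if it can derive epsilon
Counting nullable nonterminals: 1
Total nullable = 1

1


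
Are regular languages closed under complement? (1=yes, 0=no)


Regular languages are closed under all standard operations:
- Union: Yes (product construction)
- Intersection: Yes (product construction)
- Complement: Yes (swap accept/reject)
- Concatenation: Yes (NFA construction)
Operation: complement -> Closed

1


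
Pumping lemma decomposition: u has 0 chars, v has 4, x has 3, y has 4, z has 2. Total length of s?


|s| = |u| + |v| + |x| + |y| + |z|
= 0 + 4 + 3 + 4 + 2
= 4 + 3 + 6
= 7 + 6
= 13

13


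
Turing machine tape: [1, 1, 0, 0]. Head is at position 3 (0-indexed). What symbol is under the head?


Tape: [1, 1, 0, 0]
Positions: 0 1 2 3
Values:    1 1 0 0
Head at position 3
tape[3] = 0

0


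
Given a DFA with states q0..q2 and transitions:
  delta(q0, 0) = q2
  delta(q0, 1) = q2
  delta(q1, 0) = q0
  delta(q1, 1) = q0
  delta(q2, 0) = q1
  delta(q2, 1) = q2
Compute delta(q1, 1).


Looking up transition function:
delta(q1, 1) in the table
Row: q1, Column: 1
Result: q0

q0


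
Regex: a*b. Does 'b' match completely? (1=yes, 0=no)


Pattern: a*b
String: 'b'
Pattern requires: zero or more 'a's followed by exactly one 'b'
Found 0 leading 'a's
Remaining: 'b'
Remaining is exactly 'b' -> match
Result: 1

1


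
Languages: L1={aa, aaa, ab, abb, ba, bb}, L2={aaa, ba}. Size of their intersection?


L1 = {aa, aaa, ab, abb, ba, bb}
L2 = {aaa, ba}
Checking each string in L1 against L2:
  'aa': in L2? No
  'aaa': in L2? Yes
  'ab': in L2? No
  'abb': in L2? No
  'ba': in L2? Yes
  'bb': in L2? No
Intersection = {aaa, ba}
|L1 ∩ L2| = 2

2


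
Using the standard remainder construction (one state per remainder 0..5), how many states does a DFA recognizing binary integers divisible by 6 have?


Divisibility by 6 is tracked via the remainder mod 6: 0, 1, ..., 5
The construction assigns one state to each remainder
Number of remainders = 6

6


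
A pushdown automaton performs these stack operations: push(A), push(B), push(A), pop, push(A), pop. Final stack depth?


Tracing stack operations:
  push(A) -> stack = [A], depth=1
  push(B) -> stack = [A,B], depth=2
  push(A) -> stack = [A,B,A], depth=3
  pop -> removed A, stack = [A,B], depth=2
  push(A) -> stack = [A,B,A], depth=3
  pop -> removed A, stack = [A,B], depth=2
Final depth = 2

2


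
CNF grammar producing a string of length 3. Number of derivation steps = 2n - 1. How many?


Chomsky Normal Form derivation:
String length n = 3
Each step either:
  - Splits a nonterminal into two (n-1 such steps)
  - Converts a nonterminal to terminal (n such steps)
Total = (n-1) + n = 2n - 1
= 2(3) - 1
= 6 - 1
= 5

5


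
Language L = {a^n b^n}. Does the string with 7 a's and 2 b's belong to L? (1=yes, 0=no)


Language requires equal numbers of a's and b's
PDA pushes for each 'a', pops for each 'b'
Number of a's = 7
Number of b's = 2
7 != 2 -> Reject

0


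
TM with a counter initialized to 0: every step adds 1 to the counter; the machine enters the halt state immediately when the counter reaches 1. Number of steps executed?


Counter starts at 0. Counting sequence:
  Step 1: counter = 1
Counter reached 1 -> halt
Total steps = 1

1


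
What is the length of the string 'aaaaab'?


String: 'aaaaab'
Counting characters:
  'a' appears 5 time(s)
  'b' appears 1 time(s)
Total length = 5 + 1 = 6

6


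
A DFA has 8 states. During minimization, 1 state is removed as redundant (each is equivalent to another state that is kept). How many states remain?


Original DFA: 8 states
Redundant states removed: 1
Minimized states = original - removed
= 8 - 1
= 7

7


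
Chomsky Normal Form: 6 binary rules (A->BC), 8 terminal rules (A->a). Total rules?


CNF allows two rule forms:
  A -> BC (binary): 6 rules
  A -> a (terminal): 8 rules
Total = 6 + 8 = 14

14


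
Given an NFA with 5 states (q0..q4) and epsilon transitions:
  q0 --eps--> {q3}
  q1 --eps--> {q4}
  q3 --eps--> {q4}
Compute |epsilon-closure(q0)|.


Starting from q0
Initialize closure = {q0}
Follow epsilon from q0 -> add q3
Follow epsilon from q3 -> add q4
Final closure: {q0, q3, q4}
Size = 3

3


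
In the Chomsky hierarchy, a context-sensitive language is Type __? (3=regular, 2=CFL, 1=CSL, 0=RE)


Chomsky hierarchy levels:
  Type 3: Regular (DFA/NFA/regex)
  Type 2: Context-free (PDA)
  Type 1: Context-sensitive
  Type 0: Recursively enumerable (TM)
'context-sensitive' corresponds to Type 1

1


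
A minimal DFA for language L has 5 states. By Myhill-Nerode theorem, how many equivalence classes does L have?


Myhill-Nerode theorem:
Number of equivalence classes = number of states in minimal DFA
Minimal DFA states = 5
Therefore equivalence classes = 5

5


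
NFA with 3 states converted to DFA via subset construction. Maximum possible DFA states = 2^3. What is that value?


NFA has 3 states
Subset construction: each DFA state = subset of NFA states
Maximum subsets = 2^3
2^3 = 8

8


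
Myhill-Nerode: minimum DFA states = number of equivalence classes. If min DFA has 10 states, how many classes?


Myhill-Nerode theorem:
Number of equivalence classes = number of states in minimal DFA
Minimal DFA states = 10
Therefore equivalence classes = 10

10


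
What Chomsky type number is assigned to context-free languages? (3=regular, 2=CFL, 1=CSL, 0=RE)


Chomsky hierarchy levels:
  Type 3: Regular (DFA/NFA/regex)
  Type 2: Context-free (PDA)
  Type 1: Context-sensitive
  Type 0: Recursively enumerable (TM)
'context-free' corresponds to Type 2

2


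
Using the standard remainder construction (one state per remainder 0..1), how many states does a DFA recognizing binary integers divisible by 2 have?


Divisibility by 2 is tracked via the remainder mod 2: 0, 1, ..., 1
The construction assigns one state to each remainder
Number of remainders = 2

2


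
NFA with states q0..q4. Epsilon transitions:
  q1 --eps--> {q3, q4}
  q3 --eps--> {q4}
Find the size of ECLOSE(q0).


Starting from q0
Initialize closure = {q0}
q0 has no outgoing epsilon transitions -> nothing to add
Final closure: {q0}
Size = 1

1


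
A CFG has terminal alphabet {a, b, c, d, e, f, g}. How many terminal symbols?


Terminal symbols: a, b, c, d, e, f, g
Counting each: a (#1), b (#2), c (#3), d (#4), e (#5), f (#6), g (#7)
Total = 7

7


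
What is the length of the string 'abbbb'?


String: 'abbbb'
Counting characters:
  'a' appears 1 time(s)
  'b' appears 4 time(s)
Total length = 1 + 4 = 5

5


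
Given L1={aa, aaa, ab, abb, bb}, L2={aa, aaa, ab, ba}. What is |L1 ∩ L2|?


L1 = {aa, aaa, ab, abb, bb}
L2 = {aa, aaa, ab, ba}
Checking each string in L1 against L2:
  'aa': in L2? Yes
  'aaa': in L2? Yes
  'ab': in L2? Yes
  'abb': in L2? No
  'bb': in L2? No
Intersection = {aa, aaa, ab}
|L1 ∩ L2| = 3

3


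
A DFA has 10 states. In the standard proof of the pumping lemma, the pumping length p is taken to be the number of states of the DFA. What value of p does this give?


Pumping lemma for regular languages (standard proof):
Take p = |Q|, the number of DFA states.
Any string of length >= |Q| passes through |Q|+1 states while reading its first |Q| symbols,
so by pigeonhole some state repeats, giving the loop that can be pumped.
Here |Q| = 10
Therefore the proof uses p = 10

10


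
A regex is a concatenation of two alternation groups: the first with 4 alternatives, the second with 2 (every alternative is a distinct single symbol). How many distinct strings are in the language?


First group: 4 alternatives
Second group: 2 alternatives
Concatenation: each choice from group 1 pairs with each from group 2
Total = 4 x 2 = 8

8


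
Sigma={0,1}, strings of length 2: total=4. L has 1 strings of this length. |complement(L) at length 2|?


Alphabet: {0,1}
String length: 2
Total strings of length 2 = 2^2 = 4
Strings in L = 1
Complement = total - |L|
= 4 - 1
= 3

3


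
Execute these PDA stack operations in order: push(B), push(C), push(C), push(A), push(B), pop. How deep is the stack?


Tracing stack operations:
  push(B) -> stack = [B], depth=1
  push(C) -> stack = [B,C], depth=2
  push(C) -> stack = [B,C,C], depth=3
  push(A) -> stack = [B,C,C,A], depth=4
  push(B) -> stack = [B,C,C,A,B], depth=5
  pop -> removed B, stack = [B,C,C,A], depth=4
Final depth = 4

4


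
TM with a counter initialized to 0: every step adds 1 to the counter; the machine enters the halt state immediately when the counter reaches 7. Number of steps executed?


Counter starts at 0. Counting sequence:
  Step 1: counter = 1
  Step 2: counter = 2
  Step 3: counter = 3
  Step 4: counter = 4
  Step 5: counter = 5
  Step 6: counter = 6
  Step 7: counter = 7
Counter reached 7 -> halt
Total steps = 7

7


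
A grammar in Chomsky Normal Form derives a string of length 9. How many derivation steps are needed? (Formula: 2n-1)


Chomsky Normal Form derivation:
String length n = 9
Each step either:
  - Splits a nonterminal into two (n-1 such steps)
  - Converts a nonterminal to terminal (n such steps)
Total = (n-1) + n = 2n - 1
= 2(9) - 1
= 18 - 1
= 17

17


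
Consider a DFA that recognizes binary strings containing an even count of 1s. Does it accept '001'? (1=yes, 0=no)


DFA has 2 states: q_even (start, accept=yes) and q_odd
Processing string '001' character by character:
  Position 0: read '0', 1-count=0 -> q_even (no change)
  Position 1: read '0', 1-count=0 -> q_even (no change)
  Position 2: read '1', 1-count=1 -> q_odd
Final state: q_odd, total 1s = 1 (odd); the DFA requires an even count -> reject

0


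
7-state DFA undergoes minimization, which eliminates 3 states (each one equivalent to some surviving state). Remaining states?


Original DFA: 7 states
Redundant states removed: 3
Minimized states = original - removed
= 7 - 3
= 4

4


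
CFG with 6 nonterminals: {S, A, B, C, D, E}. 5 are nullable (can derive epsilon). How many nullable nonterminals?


Nonterminals: {S, A, B, C, D, E}
A nonterminal is nullable if it can derive epsilon
Counting nullable nonterminals: 5
Total nullable = 5

5


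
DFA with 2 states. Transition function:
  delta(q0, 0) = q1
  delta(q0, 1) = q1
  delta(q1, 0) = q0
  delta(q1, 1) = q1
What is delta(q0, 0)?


Looking up transition function:
delta(q0, 0) in the table
Row: q0, Column: 0
Result: q1

q1


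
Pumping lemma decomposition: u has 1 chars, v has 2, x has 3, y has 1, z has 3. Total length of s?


|s| = |u| + |v| + |x| + |y| + |z|
= 1 + 2 + 3 + 1 + 3
= 3 + 3 + 4
= 6 + 4
= 10

10


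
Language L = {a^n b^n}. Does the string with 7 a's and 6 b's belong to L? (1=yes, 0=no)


Language requires equal numbers of a's and b's
PDA pushes for each 'a', pops for each 'b'
Number of a's = 7
Number of b's = 6
7 != 6 -> Reject

0


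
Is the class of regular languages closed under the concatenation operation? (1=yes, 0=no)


Regular languages are closed under:
- Union (DFA product construction)
- Intersection (DFA product construction)
- Complement (swap accept/reject states)
- Concatenation (NFA construction)
- Kleene star (NFA construction)
concatenation is in this list
Therefore: closed

1


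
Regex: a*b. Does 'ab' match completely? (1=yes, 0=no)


Pattern: a*b
String: 'ab'
Pattern requires: zero or more 'a's followed by exactly one 'b'
Found 1 leading 'a's
Remaining: 'b'
Remaining is exactly 'b' -> match
Result: 1

1


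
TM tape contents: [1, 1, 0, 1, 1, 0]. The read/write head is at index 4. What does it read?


Tape: [1, 1, 0, 1, 1, 0]
Positions: 0 1 2 3 4 5
Values:    1 1 0 1 1 0
Head at position 4
tape[4] = 1

1


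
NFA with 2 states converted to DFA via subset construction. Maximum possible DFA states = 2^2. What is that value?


NFA has 2 states
Subset construction: each DFA state = subset of NFA states
Maximum subsets = 2^2
2^2 = 4

4


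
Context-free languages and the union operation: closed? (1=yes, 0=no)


CFL closure properties:
  Closed under: union, concatenation, Kleene star
  NOT closed under: intersection, complement
Operation 'union' is in closed list -> Yes (closed)

1


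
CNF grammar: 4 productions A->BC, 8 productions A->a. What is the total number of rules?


CNF allows two rule forms:
  A -> BC (binary): 4 rules
  A -> a (terminal): 8 rules
Total = 4 + 8 = 12

12


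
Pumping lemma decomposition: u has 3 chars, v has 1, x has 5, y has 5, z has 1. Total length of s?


|s| = |u| + |v| + |x| + |y| + |z|
= 3 + 1 + 5 + 5 + 1
= 4 + 5 + 6
= 9 + 6
= 15

15


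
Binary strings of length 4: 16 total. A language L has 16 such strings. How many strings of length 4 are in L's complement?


Alphabet: {0,1}
String length: 4
Total strings of length 4 = 2^4 = 16
Strings in L = 16
Complement = total - |L|
= 16 - 16
= 0

0


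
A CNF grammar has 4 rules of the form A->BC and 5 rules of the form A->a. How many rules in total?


CNF allows two rule forms:
  A -> BC (binary): 4 rules
  A -> a (terminal): 5 rules
Total = 4 + 5 = 9

9


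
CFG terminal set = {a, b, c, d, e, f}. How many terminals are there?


Terminal symbols: a, b, c, d, e, f
Counting each: a (#1), b (#2), c (#3), d (#4), e (#5), f (#6)
Total = 6

6


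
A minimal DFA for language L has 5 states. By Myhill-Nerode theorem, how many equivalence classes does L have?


Myhill-Nerode theorem:
Number of equivalence classes = number of states in minimal DFA
Minimal DFA states = 5
Therefore equivalence classes = 5

5
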